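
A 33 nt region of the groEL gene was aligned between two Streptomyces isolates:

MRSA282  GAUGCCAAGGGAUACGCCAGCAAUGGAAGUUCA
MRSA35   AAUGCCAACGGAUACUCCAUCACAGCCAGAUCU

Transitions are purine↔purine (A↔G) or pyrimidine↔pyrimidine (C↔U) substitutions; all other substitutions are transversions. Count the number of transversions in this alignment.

Differing sites — 1:G/A (Ti); 9:G/C (Tv); 16:G/U (Tv); 20:G/U (Tv); 23:A/C (Tv); 24:U/A (Tv); 26:G/C (Tv); 27:A/C (Tv); 30:U/A (Tv); 33:A/U (Tv).
Of the 10 differences, 1 transition and 9 transversions, so the answer is 9.

9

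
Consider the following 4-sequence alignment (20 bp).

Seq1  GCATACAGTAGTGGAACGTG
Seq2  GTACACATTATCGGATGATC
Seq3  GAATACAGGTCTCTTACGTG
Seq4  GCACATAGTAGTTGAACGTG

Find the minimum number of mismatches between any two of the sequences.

3

Pairwise Hamming distances:
  Seq1 vs Seq2: 9
  Seq1 vs Seq3: 7
  Seq1 vs Seq4: 3
  Seq2 vs Seq3: 14
  Seq2 vs Seq4: 10
  Seq3 vs Seq4: 9
The smallest is 3, between Seq1 and Seq4.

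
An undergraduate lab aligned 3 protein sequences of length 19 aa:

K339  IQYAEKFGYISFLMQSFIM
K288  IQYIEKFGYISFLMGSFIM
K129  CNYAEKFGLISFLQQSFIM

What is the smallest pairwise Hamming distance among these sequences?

2

Pairwise Hamming distances:
  K339 vs K288: 2
  K339 vs K129: 4
  K288 vs K129: 6
The smallest is 2, between K339 and K288.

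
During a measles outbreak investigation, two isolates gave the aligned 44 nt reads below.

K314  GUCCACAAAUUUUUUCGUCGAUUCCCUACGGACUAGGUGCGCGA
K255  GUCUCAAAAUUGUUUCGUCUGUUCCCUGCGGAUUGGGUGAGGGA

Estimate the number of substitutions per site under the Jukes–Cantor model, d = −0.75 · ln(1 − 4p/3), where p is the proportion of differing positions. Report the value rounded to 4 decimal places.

The sequences differ at positions 4 (C/U), 5 (A/C), 6 (C/A), 12 (U/G), 20 (G/U), 21 (A/G), 28 (A/G), 33 (C/U), 35 (A/G), 40 (C/A), 42 (C/G).
p = 11/44 = 0.250000.
d = −0.75 · ln(1 − (4/3)·0.250000) = −0.75 · ln(0.666667) = −0.75 · (-0.405465) = 0.3041.

0.3041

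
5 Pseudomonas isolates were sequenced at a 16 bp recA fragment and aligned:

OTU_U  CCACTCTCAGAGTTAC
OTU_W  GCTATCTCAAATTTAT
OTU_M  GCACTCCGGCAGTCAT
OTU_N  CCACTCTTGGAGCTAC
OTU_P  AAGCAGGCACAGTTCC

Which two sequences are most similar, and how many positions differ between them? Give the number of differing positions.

Pairwise Hamming distances:
  OTU_U vs OTU_W: 6
  OTU_U vs OTU_M: 7
  OTU_U vs OTU_N: 3
  OTU_U vs OTU_P: 8
  OTU_W vs OTU_M: 8
  OTU_W vs OTU_N: 9
  OTU_W vs OTU_P: 11
  OTU_M vs OTU_N: 7
  OTU_M vs OTU_P: 11
  OTU_N vs OTU_P: 11
The smallest is 3, between OTU_U and OTU_N.

3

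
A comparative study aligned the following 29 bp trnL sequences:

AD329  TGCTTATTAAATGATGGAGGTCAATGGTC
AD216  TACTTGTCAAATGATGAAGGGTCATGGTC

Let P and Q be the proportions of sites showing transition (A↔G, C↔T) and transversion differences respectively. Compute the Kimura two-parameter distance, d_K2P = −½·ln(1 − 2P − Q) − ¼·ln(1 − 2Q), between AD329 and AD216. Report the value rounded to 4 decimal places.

0.3041

The sequences differ at positions 2 (G/A, transition), 6 (A/G, transition), 8 (T/C, transition), 17 (G/A, transition), 21 (T/G, transversion), 22 (C/T, transition), 23 (A/C, transversion).
Of the 7 differences, 5 transitions and 2 transversions over 29 sites: P = 5/29 = 0.172414, Q = 2/29 = 0.068966.
d = −0.5·ln(0.586206) − 0.25·ln(0.862068) = −0.5·(-0.534084) − 0.25·(-0.148421) = 0.3041.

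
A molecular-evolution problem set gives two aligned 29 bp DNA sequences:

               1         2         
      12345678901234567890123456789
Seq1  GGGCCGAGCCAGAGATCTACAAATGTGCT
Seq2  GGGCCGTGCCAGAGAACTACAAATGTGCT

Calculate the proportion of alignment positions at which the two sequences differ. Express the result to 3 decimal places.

Differing sites — 7:A/T; 16:T/A.
There are 2 differences over 29 sites, so p = 2/29 = 0.069.

0.069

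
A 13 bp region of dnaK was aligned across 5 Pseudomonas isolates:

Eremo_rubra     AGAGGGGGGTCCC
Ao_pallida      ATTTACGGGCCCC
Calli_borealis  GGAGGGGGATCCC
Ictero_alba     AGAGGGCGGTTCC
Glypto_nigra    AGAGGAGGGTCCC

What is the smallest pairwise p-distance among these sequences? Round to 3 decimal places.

0.077

Pairwise Hamming distances:
  Eremo_rubra vs Ao_pallida: 6
  Eremo_rubra vs Calli_borealis: 2
  Eremo_rubra vs Ictero_alba: 2
  Eremo_rubra vs Glypto_nigra: 1
  Ao_pallida vs Calli_borealis: 8
  Ao_pallida vs Ictero_alba: 8
  Ao_pallida vs Glypto_nigra: 6
  Calli_borealis vs Ictero_alba: 4
  Calli_borealis vs Glypto_nigra: 3
  Ictero_alba vs Glypto_nigra: 3
The smallest is 1 mismatch, between Eremo_rubra and Glypto_nigra; p = 1/13 = 0.077.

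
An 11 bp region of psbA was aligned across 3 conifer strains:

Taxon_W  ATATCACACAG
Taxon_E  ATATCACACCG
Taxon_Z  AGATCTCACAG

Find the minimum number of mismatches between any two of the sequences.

1

Pairwise Hamming distances:
  Taxon_W vs Taxon_E: 1
  Taxon_W vs Taxon_Z: 2
  Taxon_E vs Taxon_Z: 3
The smallest is 1, between Taxon_W and Taxon_E.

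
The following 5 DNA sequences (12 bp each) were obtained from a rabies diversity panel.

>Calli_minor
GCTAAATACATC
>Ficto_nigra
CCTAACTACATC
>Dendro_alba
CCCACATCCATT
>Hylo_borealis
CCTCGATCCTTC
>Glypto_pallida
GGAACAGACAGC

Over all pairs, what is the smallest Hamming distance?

Pairwise Hamming distances:
  Calli_minor vs Ficto_nigra: 2
  Calli_minor vs Dendro_alba: 5
  Calli_minor vs Hylo_borealis: 5
  Calli_minor vs Glypto_pallida: 5
  Ficto_nigra vs Dendro_alba: 5
  Ficto_nigra vs Hylo_borealis: 5
  Ficto_nigra vs Glypto_pallida: 7
  Dendro_alba vs Hylo_borealis: 5
  Dendro_alba vs Glypto_pallida: 7
  Hylo_borealis vs Glypto_pallida: 9
The smallest is 2, between Calli_minor and Ficto_nigra.

2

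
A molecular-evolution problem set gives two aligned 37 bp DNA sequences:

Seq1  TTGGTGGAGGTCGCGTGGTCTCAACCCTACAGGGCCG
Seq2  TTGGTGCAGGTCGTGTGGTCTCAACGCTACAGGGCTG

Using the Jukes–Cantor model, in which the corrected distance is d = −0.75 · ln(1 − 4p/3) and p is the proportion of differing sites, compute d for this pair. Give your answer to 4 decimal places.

0.1167

Mismatches occur at site 7 (G→C), site 14 (C→T), site 26 (C→G), site 36 (C→T).
p = 4/37 = 0.108108.
d = −0.75 · ln(1 − (4/3)·0.108108) = −0.75 · ln(0.855856) = −0.75 · (-0.155653) = 0.1167.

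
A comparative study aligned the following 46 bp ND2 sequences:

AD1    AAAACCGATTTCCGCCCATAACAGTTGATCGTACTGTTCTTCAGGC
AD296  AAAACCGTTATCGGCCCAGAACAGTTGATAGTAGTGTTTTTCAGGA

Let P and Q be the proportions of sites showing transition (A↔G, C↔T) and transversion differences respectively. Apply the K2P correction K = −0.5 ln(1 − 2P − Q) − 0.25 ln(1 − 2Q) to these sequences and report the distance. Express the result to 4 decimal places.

Mismatches occur at site 8 (A/T, transversion), site 10 (T/A, transversion), site 13 (C/G, transversion), site 19 (T/G, transversion), site 30 (C/A, transversion), site 34 (C/G, transversion), site 39 (C/T, transition), site 46 (C/A, transversion).
Of the 8 differences, 1 transition and 7 transversions over 46 sites: P = 1/46 = 0.021739, Q = 7/46 = 0.152174.
d = −0.5·ln(0.804348) − 0.25·ln(0.695652) = −0.5·(-0.217723) − 0.25·(-0.362906) = 0.1996.

0.1996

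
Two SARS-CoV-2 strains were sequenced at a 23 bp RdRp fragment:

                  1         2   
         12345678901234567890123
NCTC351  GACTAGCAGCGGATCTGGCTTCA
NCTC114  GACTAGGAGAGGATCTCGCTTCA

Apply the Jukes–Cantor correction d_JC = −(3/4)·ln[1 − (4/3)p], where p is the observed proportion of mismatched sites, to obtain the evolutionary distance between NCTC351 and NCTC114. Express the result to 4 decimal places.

The sequences differ at positions 7 (C/G), 10 (C/A), 17 (G/C).
p = 3/23 = 0.130435.
d = −0.75 · ln(1 − (4/3)·0.130435) = −0.75 · ln(0.826087) = −0.75 · (-0.191055) = 0.1433.

0.1433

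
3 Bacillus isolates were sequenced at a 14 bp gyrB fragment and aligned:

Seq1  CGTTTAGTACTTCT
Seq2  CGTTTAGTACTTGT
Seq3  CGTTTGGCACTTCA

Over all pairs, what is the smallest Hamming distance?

Pairwise Hamming distances:
  Seq1 vs Seq2: 1
  Seq1 vs Seq3: 3
  Seq2 vs Seq3: 4
The smallest is 1, between Seq1 and Seq2.

1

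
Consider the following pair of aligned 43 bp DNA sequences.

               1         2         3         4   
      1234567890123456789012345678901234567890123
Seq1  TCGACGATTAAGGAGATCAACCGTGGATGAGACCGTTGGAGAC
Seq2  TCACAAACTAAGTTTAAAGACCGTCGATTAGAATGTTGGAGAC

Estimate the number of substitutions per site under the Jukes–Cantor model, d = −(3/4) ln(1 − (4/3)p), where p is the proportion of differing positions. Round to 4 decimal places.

The sequences differ at positions 3 (G/A), 4 (A/C), 5 (C/A), 6 (G/A), 8 (T/C), 13 (G/T), 14 (A/T), 15 (G/T), 17 (T/A), 18 (C/A), 19 (A/G), 25 (G/C), 29 (G/T), 33 (C/A), 34 (C/T).
p = 15/43 = 0.348837.
d = −0.75 · ln(1 − (4/3)·0.348837) = −0.75 · ln(0.534884) = −0.75 · (-0.625705) = 0.4693.

0.4693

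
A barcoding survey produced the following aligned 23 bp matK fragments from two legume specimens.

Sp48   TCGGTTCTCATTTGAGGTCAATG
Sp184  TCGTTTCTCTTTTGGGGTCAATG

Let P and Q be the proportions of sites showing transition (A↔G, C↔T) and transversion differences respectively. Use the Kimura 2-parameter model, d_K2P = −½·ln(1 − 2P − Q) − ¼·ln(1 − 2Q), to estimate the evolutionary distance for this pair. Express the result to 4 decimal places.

Mismatches occur at site 4 (G→T, transversion), site 10 (A→T, transversion), site 15 (A→G, transition).
Of the 3 differences, 1 transition and 2 transversions over 23 sites: P = 1/23 = 0.043478, Q = 2/23 = 0.086957.
d = −0.5·ln(0.826087) − 0.25·ln(0.826086) = −0.5·(-0.191055) − 0.25·(-0.191056) = 0.1433.

0.1433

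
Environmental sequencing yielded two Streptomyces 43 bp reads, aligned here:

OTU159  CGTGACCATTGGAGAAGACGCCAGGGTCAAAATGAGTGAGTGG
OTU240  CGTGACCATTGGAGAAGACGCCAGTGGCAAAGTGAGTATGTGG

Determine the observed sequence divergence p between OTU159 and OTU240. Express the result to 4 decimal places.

Mismatches occur at site 25 (G↔T), site 27 (T↔G), site 32 (A↔G), site 38 (G↔A), site 39 (A↔T).
There are 5 differences over 43 sites, so p = 5/43 = 0.1163.

0.1163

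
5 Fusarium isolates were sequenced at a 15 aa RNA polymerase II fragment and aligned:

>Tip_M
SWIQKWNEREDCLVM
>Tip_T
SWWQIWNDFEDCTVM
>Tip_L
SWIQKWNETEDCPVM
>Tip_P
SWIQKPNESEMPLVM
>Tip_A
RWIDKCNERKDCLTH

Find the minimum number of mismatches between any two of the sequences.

Pairwise Hamming distances:
  Tip_M vs Tip_T: 5
  Tip_M vs Tip_L: 2
  Tip_M vs Tip_P: 4
  Tip_M vs Tip_A: 6
  Tip_T vs Tip_L: 5
  Tip_T vs Tip_P: 8
  Tip_T vs Tip_A: 11
  Tip_L vs Tip_P: 5
  Tip_L vs Tip_A: 8
  Tip_P vs Tip_A: 9
The smallest is 2, between Tip_M and Tip_L.

2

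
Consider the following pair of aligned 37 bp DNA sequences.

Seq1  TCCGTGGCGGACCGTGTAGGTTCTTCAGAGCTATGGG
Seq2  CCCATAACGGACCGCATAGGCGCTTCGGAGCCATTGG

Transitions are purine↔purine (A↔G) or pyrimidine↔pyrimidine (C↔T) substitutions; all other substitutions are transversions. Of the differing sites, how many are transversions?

Differing sites — 1:T/C (Ti); 4:G/A (Ti); 6:G/A (Ti); 7:G/A (Ti); 15:T/C (Ti); 16:G/A (Ti); 21:T/C (Ti); 22:T/G (Tv); 27:A/G (Ti); 32:T/C (Ti); 35:G/T (Tv).
Of the 11 differences, 9 transitions and 2 transversions, so the answer is 2.

2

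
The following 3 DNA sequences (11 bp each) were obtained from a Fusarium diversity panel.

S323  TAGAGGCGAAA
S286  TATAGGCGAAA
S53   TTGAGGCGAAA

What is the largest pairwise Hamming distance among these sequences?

Pairwise Hamming distances:
  S323 vs S286: 1
  S323 vs S53: 1
  S286 vs S53: 2
The largest is 2, between S286 and S53.

2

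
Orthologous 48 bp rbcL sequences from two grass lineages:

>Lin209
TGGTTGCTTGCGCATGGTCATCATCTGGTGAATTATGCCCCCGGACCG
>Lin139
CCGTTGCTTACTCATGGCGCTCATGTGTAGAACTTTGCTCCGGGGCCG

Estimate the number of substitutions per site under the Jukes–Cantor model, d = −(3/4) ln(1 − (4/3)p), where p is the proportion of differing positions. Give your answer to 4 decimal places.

Mismatches occur at site 1 (T→C), site 2 (G→C), site 10 (G→A), site 12 (G→T), site 18 (T→C), site 19 (C→G), site 20 (A→C), site 25 (C→G), site 28 (G→T), site 29 (T→A), site 33 (T→C), site 35 (A→T), site 39 (C→T), site 42 (C→G), site 45 (A→G).
p = 15/48 = 0.312500.
d = −0.75 · ln(1 − (4/3)·0.312500) = −0.75 · ln(0.583333) = −0.75 · (-0.538997) = 0.4042.

0.4042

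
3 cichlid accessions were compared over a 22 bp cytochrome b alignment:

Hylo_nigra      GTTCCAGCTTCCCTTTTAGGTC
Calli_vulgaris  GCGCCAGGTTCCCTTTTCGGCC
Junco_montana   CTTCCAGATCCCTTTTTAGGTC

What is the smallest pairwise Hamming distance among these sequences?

Pairwise Hamming distances:
  Hylo_nigra vs Calli_vulgaris: 5
  Hylo_nigra vs Junco_montana: 4
  Calli_vulgaris vs Junco_montana: 8
The smallest is 4, between Hylo_nigra and Junco_montana.

4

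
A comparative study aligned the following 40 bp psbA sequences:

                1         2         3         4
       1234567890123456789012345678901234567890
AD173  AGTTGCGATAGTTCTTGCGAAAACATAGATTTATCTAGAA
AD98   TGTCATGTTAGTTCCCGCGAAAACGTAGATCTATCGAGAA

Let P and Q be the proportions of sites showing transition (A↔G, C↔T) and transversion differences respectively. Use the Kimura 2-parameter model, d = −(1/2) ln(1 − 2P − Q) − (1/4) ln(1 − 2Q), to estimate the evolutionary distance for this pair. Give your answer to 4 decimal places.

0.3173

The sequences differ at positions 1 (A/T, transversion), 4 (T/C, transition), 5 (G/A, transition), 6 (C/T, transition), 8 (A/T, transversion), 15 (T/C, transition), 16 (T/C, transition), 25 (A/G, transition), 31 (T/C, transition), 36 (T/G, transversion).
Of the 10 differences, 7 transitions and 3 transversions over 40 sites: P = 7/40 = 0.175000, Q = 3/40 = 0.075000.
d = −0.5·ln(0.575000) − 0.25·ln(0.850000) = −0.5·(-0.553385) − 0.25·(-0.162519) = 0.3173.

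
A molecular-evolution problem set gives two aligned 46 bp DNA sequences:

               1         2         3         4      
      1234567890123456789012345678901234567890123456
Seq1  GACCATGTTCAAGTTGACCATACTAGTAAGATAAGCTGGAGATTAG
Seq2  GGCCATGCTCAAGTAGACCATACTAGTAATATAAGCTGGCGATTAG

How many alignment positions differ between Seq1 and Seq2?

The sequences differ at positions 2 (A/G), 8 (T/C), 15 (T/A), 30 (G/T), 40 (A/C).
That gives 5 mismatches out of 46 aligned sites, so the Hamming distance is 5.

5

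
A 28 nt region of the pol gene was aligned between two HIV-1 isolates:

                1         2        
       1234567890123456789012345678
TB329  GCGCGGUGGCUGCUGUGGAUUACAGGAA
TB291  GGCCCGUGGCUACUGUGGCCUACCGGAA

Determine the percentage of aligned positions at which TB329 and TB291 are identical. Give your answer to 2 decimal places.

75.00%

Mismatches occur at site 2 (C↔G), site 3 (G↔C), site 5 (G↔C), site 12 (G↔A), site 19 (A↔C), site 20 (U↔C), site 24 (A↔C).
21 of the 28 sites match, so the percent identity is 21/28 × 100 = 75.00%.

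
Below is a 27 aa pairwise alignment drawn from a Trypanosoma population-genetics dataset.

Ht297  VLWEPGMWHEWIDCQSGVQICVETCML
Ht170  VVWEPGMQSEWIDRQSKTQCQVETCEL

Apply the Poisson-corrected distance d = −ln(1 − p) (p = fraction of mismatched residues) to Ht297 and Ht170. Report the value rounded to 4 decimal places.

The sequences differ at positions 2 (L/V), 8 (W/Q), 9 (H/S), 14 (C/R), 17 (G/K), 18 (V/T), 20 (I/C), 21 (C/Q), 26 (M/E).
p = 9/27 = 0.333333.
d = −ln(1 − 0.333333) = −ln(0.666667) = 0.4055.

0.4055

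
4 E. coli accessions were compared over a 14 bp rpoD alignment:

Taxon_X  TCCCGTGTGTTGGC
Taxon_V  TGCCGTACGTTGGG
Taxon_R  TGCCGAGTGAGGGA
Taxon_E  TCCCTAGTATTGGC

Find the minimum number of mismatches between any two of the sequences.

3

Pairwise Hamming distances:
  Taxon_X vs Taxon_V: 4
  Taxon_X vs Taxon_R: 5
  Taxon_X vs Taxon_E: 3
  Taxon_V vs Taxon_R: 6
  Taxon_V vs Taxon_E: 7
  Taxon_R vs Taxon_E: 6
The smallest is 3, between Taxon_X and Taxon_E.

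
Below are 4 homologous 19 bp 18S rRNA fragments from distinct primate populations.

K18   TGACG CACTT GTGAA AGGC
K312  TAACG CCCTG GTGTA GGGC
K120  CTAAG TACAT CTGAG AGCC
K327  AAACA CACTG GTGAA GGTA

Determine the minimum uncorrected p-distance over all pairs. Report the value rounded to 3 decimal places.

0.263

Pairwise Hamming distances:
  K18 vs K312: 5
  K18 vs K120: 8
  K18 vs K327: 7
  K312 vs K120: 12
  K312 vs K327: 6
  K120 vs K327: 12
The smallest is 5 mismatches, between K18 and K312; p = 5/19 = 0.263.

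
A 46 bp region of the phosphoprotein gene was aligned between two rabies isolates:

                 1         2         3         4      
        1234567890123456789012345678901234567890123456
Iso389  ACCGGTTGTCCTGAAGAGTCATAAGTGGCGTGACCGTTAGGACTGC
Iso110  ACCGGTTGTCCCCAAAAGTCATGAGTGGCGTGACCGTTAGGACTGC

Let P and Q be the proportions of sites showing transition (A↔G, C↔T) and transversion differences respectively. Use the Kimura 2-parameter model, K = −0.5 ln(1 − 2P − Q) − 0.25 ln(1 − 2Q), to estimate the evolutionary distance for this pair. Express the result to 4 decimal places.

0.0937

Mismatches occur at site 12 (T/C, transition), site 13 (G/C, transversion), site 16 (G/A, transition), site 23 (A/G, transition).
Of the 4 differences, 3 transitions and 1 transversion over 46 sites: P = 3/46 = 0.065217, Q = 1/46 = 0.021739.
d = −0.5·ln(0.847827) − 0.25·ln(0.956522) = −0.5·(-0.165079) − 0.25·(-0.044451) = 0.0937.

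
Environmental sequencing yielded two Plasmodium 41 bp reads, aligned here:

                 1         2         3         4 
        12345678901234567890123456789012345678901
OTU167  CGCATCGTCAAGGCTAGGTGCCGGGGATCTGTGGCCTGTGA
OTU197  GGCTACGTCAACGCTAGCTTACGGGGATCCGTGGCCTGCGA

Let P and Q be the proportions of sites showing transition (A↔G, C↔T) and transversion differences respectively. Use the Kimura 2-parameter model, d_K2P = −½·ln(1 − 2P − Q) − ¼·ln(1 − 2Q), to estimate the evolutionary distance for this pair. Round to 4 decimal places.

Mismatches occur at site 1 (C/G, transversion), site 4 (A/T, transversion), site 5 (T/A, transversion), site 12 (G/C, transversion), site 18 (G/C, transversion), site 20 (G/T, transversion), site 21 (C/A, transversion), site 30 (T/C, transition), site 39 (T/C, transition).
Of the 9 differences, 2 transitions and 7 transversions over 41 sites: P = 2/41 = 0.048780, Q = 7/41 = 0.170732.
d = −0.5·ln(0.731708) − 0.25·ln(0.658536) = −0.5·(-0.312374) − 0.25·(-0.417736) = 0.2606.

0.2606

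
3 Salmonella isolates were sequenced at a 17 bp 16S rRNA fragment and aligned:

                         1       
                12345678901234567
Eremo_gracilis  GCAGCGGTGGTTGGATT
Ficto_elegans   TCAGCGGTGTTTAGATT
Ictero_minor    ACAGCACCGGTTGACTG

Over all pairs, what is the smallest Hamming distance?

Pairwise Hamming distances:
  Eremo_gracilis vs Ficto_elegans: 3
  Eremo_gracilis vs Ictero_minor: 7
  Ficto_elegans vs Ictero_minor: 9
The smallest is 3, between Eremo_gracilis and Ficto_elegans.

3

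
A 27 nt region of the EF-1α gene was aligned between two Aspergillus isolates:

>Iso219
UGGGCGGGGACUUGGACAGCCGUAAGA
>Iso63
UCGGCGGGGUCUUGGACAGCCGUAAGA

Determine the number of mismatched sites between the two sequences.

2

The sequences differ at positions 2 (G/C), 10 (A/U).
That gives 2 mismatches out of 27 aligned sites, so the Hamming distance is 2.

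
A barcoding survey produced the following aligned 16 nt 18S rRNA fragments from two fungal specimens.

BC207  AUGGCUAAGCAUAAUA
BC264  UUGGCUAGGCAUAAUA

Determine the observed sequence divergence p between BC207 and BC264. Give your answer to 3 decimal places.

Differing sites — 1:A/U; 8:A/G.
There are 2 differences over 16 sites, so p = 2/16 = 0.125.

0.125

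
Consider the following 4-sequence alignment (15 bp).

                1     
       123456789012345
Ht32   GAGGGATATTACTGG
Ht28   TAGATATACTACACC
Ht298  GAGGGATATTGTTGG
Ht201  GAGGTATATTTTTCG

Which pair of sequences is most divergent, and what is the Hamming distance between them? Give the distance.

Pairwise Hamming distances:
  Ht32 vs Ht28: 7
  Ht32 vs Ht298: 2
  Ht32 vs Ht201: 4
  Ht28 vs Ht298: 9
  Ht28 vs Ht201: 7
  Ht298 vs Ht201: 3
The largest is 9, between Ht28 and Ht298.

9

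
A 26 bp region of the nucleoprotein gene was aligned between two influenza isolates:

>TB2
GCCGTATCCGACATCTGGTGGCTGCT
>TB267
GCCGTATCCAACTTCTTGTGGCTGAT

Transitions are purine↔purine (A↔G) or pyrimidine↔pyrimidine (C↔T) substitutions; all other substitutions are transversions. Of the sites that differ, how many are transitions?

Mismatches occur at site 10 (G↔A, transition), site 13 (A↔T, transversion), site 17 (G↔T, transversion), site 25 (C↔A, transversion).
Of the 4 differences, 1 transition and 3 transversions, so the answer is 1.

1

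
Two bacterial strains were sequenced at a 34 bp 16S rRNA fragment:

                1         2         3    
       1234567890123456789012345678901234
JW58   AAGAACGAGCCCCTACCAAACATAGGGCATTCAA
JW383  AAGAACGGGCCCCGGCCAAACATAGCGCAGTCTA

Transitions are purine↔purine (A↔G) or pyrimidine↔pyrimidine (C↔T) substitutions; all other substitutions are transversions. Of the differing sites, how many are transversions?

The sequences differ at positions 8 (A/G, transition), 14 (T/G, transversion), 15 (A/G, transition), 26 (G/C, transversion), 30 (T/G, transversion), 33 (A/T, transversion).
Of the 6 differences, 2 transitions and 4 transversions, so the answer is 4.

4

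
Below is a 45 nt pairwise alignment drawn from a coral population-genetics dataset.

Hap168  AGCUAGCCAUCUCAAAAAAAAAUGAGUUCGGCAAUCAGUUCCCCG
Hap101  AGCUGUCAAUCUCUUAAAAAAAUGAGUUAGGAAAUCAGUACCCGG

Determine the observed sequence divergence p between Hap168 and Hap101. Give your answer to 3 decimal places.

The sequences differ at positions 5 (A/G), 6 (G/U), 8 (C/A), 14 (A/U), 15 (A/U), 29 (C/A), 32 (C/A), 40 (U/A), 44 (C/G).
There are 9 differences over 45 sites, so p = 9/45 = 0.200.

0.200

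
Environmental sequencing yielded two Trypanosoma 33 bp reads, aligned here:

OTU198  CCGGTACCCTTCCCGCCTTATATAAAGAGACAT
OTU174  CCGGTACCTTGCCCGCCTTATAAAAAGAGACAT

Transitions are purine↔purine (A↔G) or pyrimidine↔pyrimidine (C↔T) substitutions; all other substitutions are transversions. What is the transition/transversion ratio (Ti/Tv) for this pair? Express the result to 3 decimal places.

0.500

Differing sites — 9:C/T (Ti); 11:T/G (Tv); 23:T/A (Tv).
Of the 3 differences, 1 transition and 2 transversions, so Ti/Tv = 1/2 = 0.500.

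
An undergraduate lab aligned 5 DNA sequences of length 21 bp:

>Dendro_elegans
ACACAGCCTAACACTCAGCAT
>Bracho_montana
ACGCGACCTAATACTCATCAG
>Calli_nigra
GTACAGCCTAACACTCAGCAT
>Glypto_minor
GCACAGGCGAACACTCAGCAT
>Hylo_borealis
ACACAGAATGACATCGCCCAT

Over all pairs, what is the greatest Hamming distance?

13

Pairwise Hamming distances:
  Dendro_elegans vs Bracho_montana: 6
  Dendro_elegans vs Calli_nigra: 2
  Dendro_elegans vs Glypto_minor: 3
  Dendro_elegans vs Hylo_borealis: 8
  Bracho_montana vs Calli_nigra: 8
  Bracho_montana vs Glypto_minor: 9
  Bracho_montana vs Hylo_borealis: 13
  Calli_nigra vs Glypto_minor: 3
  Calli_nigra vs Hylo_borealis: 10
  Glypto_minor vs Hylo_borealis: 10
The largest is 13, between Bracho_montana and Hylo_borealis.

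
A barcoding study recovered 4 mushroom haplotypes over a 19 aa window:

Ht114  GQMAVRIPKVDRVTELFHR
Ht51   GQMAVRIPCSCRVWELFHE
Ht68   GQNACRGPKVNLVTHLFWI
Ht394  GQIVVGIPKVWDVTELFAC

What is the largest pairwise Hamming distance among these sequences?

Pairwise Hamming distances:
  Ht114 vs Ht51: 5
  Ht114 vs Ht68: 8
  Ht114 vs Ht394: 7
  Ht51 vs Ht68: 11
  Ht51 vs Ht394: 10
  Ht68 vs Ht394: 10
The largest is 11, between Ht51 and Ht68.

11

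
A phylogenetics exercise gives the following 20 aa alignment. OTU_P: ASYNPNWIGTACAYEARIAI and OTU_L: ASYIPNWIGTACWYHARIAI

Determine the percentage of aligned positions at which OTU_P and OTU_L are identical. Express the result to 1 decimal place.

Differing sites — 4:N/I; 13:A/W; 15:E/H.
17 of the 20 sites match, so the percent identity is 17/20 × 100 = 85.0%.

85.0%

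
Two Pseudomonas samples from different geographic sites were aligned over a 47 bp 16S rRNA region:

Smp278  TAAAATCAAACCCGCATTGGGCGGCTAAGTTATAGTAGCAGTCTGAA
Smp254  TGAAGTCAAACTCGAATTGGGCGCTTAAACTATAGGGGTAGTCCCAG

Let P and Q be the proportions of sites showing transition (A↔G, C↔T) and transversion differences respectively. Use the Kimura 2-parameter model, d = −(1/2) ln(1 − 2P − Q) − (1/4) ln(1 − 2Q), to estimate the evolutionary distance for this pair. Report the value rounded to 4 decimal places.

Mismatches occur at site 2 (A↔G, transition), site 5 (A↔G, transition), site 12 (C↔T, transition), site 15 (C↔A, transversion), site 24 (G↔C, transversion), site 25 (C↔T, transition), site 29 (G↔A, transition), site 30 (T↔C, transition), site 36 (T↔G, transversion), site 37 (A↔G, transition), site 39 (C↔T, transition), site 44 (T↔C, transition), site 45 (G↔C, transversion), site 47 (A↔G, transition).
Of the 14 differences, 10 transitions and 4 transversions over 47 sites: P = 10/47 = 0.212766, Q = 4/47 = 0.085106.
d = −0.5·ln(0.489362) − 0.25·ln(0.829788) = −0.5·(-0.714653) − 0.25·(-0.186585) = 0.4040.

0.4040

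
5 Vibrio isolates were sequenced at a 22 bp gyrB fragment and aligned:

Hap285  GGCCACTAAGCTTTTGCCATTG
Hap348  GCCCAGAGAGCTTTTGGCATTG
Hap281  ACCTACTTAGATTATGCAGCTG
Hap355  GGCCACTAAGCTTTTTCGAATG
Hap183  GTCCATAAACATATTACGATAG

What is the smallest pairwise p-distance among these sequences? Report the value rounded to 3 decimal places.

Pairwise Hamming distances:
  Hap285 vs Hap348: 5
  Hap285 vs Hap281: 9
  Hap285 vs Hap355: 3
  Hap285 vs Hap183: 9
  Hap348 vs Hap281: 11
  Hap348 vs Hap355: 8
  Hap348 vs Hap183: 10
  Hap281 vs Hap355: 10
  Hap281 vs Hap183: 14
  Hap355 vs Hap183: 9
The smallest is 3 mismatches, between Hap285 and Hap355; p = 3/22 = 0.136.

0.136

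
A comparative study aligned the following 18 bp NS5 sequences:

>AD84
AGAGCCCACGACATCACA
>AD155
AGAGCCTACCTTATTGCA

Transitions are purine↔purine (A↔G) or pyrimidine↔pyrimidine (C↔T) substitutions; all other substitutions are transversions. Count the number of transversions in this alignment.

Mismatches occur at site 7 (C↔T, transition), site 10 (G↔C, transversion), site 11 (A↔T, transversion), site 12 (C↔T, transition), site 15 (C↔T, transition), site 16 (A↔G, transition).
Of the 6 differences, 4 transitions and 2 transversions, so the answer is 2.

2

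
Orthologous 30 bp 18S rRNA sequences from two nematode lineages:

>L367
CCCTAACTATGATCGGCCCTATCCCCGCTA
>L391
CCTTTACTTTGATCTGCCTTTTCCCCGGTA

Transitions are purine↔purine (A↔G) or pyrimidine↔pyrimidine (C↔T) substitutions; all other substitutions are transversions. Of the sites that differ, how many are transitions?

Mismatches occur at site 3 (C↔T, transition), site 5 (A↔T, transversion), site 9 (A↔T, transversion), site 15 (G↔T, transversion), site 19 (C↔T, transition), site 21 (A↔T, transversion), site 28 (C↔G, transversion).
Of the 7 differences, 2 transitions and 5 transversions, so the answer is 2.

2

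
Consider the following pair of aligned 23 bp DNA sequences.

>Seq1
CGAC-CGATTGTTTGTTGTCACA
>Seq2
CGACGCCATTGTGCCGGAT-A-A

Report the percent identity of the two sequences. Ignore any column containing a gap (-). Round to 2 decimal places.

Excluding the 3 gap columns leaves 20 comparable sites.
The sequences differ at positions 7 (G/C), 13 (T/G), 14 (T/C), 15 (G/C), 16 (T/G), 17 (T/G), 18 (G/A).
13 of the 20 comparable sites match, so the percent identity is 13/20 × 100 = 65.00%.

65.00%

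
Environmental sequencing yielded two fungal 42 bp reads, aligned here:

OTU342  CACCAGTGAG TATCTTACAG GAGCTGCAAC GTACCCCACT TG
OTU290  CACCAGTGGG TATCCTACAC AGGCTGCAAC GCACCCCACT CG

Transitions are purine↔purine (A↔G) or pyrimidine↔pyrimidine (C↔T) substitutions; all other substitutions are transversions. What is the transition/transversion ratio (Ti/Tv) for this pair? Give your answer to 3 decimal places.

Differing sites — 9:A/G (Ti); 15:T/C (Ti); 20:G/C (Tv); 21:G/A (Ti); 22:A/G (Ti); 32:T/C (Ti); 41:T/C (Ti).
Of the 7 differences, 6 transitions and 1 transversion, so Ti/Tv = 6/1 = 6.000.

6.000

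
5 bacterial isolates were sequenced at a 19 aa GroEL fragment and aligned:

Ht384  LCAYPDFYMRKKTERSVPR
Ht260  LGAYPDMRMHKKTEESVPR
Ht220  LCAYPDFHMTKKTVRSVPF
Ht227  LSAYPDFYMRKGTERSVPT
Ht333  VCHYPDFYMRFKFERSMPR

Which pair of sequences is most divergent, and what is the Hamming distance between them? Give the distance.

10

Pairwise Hamming distances:
  Ht384 vs Ht260: 5
  Ht384 vs Ht220: 4
  Ht384 vs Ht227: 3
  Ht384 vs Ht333: 5
  Ht260 vs Ht220: 7
  Ht260 vs Ht227: 7
  Ht260 vs Ht333: 10
  Ht220 vs Ht227: 6
  Ht220 vs Ht333: 9
  Ht227 vs Ht333: 8
The largest is 10, between Ht260 and Ht333.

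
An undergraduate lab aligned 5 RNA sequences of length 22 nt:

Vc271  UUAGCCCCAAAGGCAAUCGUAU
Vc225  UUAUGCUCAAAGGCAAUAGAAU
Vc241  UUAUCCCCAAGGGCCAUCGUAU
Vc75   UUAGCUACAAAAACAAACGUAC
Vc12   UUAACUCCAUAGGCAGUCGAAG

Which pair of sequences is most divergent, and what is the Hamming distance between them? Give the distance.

10

Pairwise Hamming distances:
  Vc271 vs Vc225: 5
  Vc271 vs Vc241: 3
  Vc271 vs Vc75: 6
  Vc271 vs Vc12: 6
  Vc225 vs Vc241: 6
  Vc225 vs Vc75: 10
  Vc225 vs Vc12: 8
  Vc241 vs Vc75: 9
  Vc241 vs Vc12: 8
  Vc75 vs Vc12: 9
The largest is 10, between Vc225 and Vc75.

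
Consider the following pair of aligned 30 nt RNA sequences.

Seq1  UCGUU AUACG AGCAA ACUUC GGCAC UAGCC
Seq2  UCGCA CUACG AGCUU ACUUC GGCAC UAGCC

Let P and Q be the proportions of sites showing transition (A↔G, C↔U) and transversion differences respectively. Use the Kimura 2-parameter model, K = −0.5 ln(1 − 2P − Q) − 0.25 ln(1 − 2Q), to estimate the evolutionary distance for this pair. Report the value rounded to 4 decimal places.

Differing sites — 4:U/C (Ti); 5:U/A (Tv); 6:A/C (Tv); 14:A/U (Tv); 15:A/U (Tv).
Of the 5 differences, 1 transition and 4 transversions over 30 sites: P = 1/30 = 0.033333, Q = 4/30 = 0.133333.
d = −0.5·ln(0.800001) − 0.25·ln(0.733334) = −0.5·(-0.223142) − 0.25·(-0.310154) = 0.1891.

0.1891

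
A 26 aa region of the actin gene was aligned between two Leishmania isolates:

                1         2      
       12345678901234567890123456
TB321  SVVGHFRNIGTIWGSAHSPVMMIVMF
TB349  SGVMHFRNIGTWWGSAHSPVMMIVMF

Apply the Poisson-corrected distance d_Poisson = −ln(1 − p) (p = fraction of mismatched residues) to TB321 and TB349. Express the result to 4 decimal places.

The sequences differ at positions 2 (V/G), 4 (G/M), 12 (I/W).
p = 3/26 = 0.115385.
d = −ln(1 − 0.115385) = −ln(0.884615) = 0.1226.

0.1226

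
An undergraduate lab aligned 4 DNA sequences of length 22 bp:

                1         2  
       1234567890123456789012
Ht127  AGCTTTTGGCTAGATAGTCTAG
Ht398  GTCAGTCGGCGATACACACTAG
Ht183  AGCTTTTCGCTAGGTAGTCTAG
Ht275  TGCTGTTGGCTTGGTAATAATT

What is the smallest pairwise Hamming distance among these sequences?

Pairwise Hamming distances:
  Ht127 vs Ht398: 10
  Ht127 vs Ht183: 2
  Ht127 vs Ht275: 9
  Ht398 vs Ht183: 12
  Ht398 vs Ht275: 15
  Ht183 vs Ht275: 9
The smallest is 2, between Ht127 and Ht183.

2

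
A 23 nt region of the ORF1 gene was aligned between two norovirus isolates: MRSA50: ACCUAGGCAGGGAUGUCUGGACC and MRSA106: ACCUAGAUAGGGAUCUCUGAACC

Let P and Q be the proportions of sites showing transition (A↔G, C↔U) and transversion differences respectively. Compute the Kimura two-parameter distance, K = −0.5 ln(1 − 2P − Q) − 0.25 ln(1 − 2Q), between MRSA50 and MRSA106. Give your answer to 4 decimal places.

Differing sites — 7:G/A (Ti); 8:C/U (Ti); 15:G/C (Tv); 20:G/A (Ti).
Of the 4 differences, 3 transitions and 1 transversion over 23 sites: P = 3/23 = 0.130435, Q = 1/23 = 0.043478.
d = −0.5·ln(0.695652) − 0.25·ln(0.913044) = −0.5·(-0.362906) − 0.25·(-0.090971) = 0.2042.

0.2042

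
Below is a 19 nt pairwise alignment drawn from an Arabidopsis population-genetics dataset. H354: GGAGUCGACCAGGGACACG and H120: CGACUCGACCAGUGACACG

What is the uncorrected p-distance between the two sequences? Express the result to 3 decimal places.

Differing sites — 1:G/C; 4:G/C; 13:G/U.
There are 3 differences over 19 sites, so p = 3/19 = 0.158.

0.158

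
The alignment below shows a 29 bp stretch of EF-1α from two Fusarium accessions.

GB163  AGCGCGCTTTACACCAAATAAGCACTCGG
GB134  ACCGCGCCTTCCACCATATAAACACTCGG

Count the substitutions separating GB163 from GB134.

5

The sequences differ at positions 2 (G/C), 8 (T/C), 11 (A/C), 17 (A/T), 22 (G/A).
That gives 5 mismatches out of 29 aligned sites, so the Hamming distance is 5.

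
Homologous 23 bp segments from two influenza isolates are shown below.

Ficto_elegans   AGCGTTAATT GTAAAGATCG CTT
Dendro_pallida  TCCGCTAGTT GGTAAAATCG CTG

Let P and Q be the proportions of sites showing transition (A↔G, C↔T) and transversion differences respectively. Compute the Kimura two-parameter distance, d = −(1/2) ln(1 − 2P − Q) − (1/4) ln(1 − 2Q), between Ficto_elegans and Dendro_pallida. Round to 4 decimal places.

0.4679

Mismatches occur at site 1 (A/T, transversion), site 2 (G/C, transversion), site 5 (T/C, transition), site 8 (A/G, transition), site 12 (T/G, transversion), site 13 (A/T, transversion), site 16 (G/A, transition), site 23 (T/G, transversion).
Of the 8 differences, 3 transitions and 5 transversions over 23 sites: P = 3/23 = 0.130435, Q = 5/23 = 0.217391.
d = −0.5·ln(0.521739) − 0.25·ln(0.565218) = −0.5·(-0.650588) − 0.25·(-0.570544) = 0.4679.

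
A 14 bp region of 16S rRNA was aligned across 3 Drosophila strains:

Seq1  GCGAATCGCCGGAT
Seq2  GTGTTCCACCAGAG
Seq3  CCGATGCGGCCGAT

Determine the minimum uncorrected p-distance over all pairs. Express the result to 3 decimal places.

Pairwise Hamming distances:
  Seq1 vs Seq2: 7
  Seq1 vs Seq3: 5
  Seq2 vs Seq3: 8
The smallest is 5 mismatches, between Seq1 and Seq3; p = 5/14 = 0.357.

0.357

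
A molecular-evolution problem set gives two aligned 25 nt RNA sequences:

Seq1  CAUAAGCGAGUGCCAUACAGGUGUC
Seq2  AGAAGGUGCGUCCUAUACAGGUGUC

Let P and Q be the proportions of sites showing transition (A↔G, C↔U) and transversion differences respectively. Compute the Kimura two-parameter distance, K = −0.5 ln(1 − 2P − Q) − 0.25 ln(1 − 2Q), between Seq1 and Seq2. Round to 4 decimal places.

Mismatches occur at site 1 (C↔A, transversion), site 2 (A↔G, transition), site 3 (U↔A, transversion), site 5 (A↔G, transition), site 7 (C↔U, transition), site 9 (A↔C, transversion), site 12 (G↔C, transversion), site 14 (C↔U, transition).
Of the 8 differences, 4 transitions and 4 transversions over 25 sites: P = 4/25 = 0.160000, Q = 4/25 = 0.160000.
d = −0.5·ln(0.520000) − 0.25·ln(0.680000) = −0.5·(-0.653926) − 0.25·(-0.385662) = 0.4234.

0.4234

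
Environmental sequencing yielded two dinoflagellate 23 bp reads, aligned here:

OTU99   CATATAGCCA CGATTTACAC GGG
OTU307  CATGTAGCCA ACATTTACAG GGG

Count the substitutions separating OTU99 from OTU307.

The sequences differ at positions 4 (A/G), 11 (C/A), 12 (G/C), 20 (C/G).
That gives 4 mismatches out of 23 aligned sites, so the Hamming distance is 4.

4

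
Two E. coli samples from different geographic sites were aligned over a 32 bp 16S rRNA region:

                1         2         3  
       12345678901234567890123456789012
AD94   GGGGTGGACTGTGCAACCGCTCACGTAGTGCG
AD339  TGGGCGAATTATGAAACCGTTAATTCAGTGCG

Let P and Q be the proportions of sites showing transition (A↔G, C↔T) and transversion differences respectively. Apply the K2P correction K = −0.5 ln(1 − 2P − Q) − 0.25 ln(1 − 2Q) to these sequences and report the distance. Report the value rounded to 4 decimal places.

0.4853

The sequences differ at positions 1 (G/T, transversion), 5 (T/C, transition), 7 (G/A, transition), 9 (C/T, transition), 11 (G/A, transition), 14 (C/A, transversion), 20 (C/T, transition), 22 (C/A, transversion), 24 (C/T, transition), 25 (G/T, transversion), 26 (T/C, transition).
Of the 11 differences, 7 transitions and 4 transversions over 32 sites: P = 7/32 = 0.218750, Q = 4/32 = 0.125000.
d = −0.5·ln(0.437500) − 0.25·ln(0.750000) = −0.5·(-0.826679) − 0.25·(-0.287682) = 0.4853.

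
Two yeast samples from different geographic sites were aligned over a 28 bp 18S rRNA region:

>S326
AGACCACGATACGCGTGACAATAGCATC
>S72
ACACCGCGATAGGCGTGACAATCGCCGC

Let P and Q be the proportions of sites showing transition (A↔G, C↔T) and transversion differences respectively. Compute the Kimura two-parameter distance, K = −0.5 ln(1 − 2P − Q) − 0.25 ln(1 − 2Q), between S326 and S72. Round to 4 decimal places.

Mismatches occur at site 2 (G→C, transversion), site 6 (A→G, transition), site 12 (C→G, transversion), site 23 (A→C, transversion), site 26 (A→C, transversion), site 27 (T→G, transversion).
Of the 6 differences, 1 transition and 5 transversions over 28 sites: P = 1/28 = 0.035714, Q = 5/28 = 0.178571.
d = −0.5·ln(0.750001) − 0.25·ln(0.642858) = −0.5·(-0.287681) − 0.25·(-0.441831) = 0.2543.

0.2543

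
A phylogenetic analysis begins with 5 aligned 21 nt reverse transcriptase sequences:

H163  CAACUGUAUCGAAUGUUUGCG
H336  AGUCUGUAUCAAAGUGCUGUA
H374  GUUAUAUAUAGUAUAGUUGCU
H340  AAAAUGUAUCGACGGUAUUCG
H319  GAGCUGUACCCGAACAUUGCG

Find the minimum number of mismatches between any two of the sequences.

Pairwise Hamming distances:
  H163 vs H336: 10
  H163 vs H374: 10
  H163 vs H340: 6
  H163 vs H319: 8
  H336 vs H374: 12
  H336 vs H340: 11
  H336 vs H319: 12
  H374 vs H340: 13
  H374 vs H319: 12
  H340 vs H319: 12
The smallest is 6, between H163 and H340.

6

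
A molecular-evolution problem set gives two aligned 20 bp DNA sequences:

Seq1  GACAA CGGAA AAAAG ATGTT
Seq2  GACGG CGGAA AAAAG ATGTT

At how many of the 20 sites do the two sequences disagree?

Differing sites — 4:A/G; 5:A/G.
That gives 2 mismatches out of 20 aligned sites, so the Hamming distance is 2.

2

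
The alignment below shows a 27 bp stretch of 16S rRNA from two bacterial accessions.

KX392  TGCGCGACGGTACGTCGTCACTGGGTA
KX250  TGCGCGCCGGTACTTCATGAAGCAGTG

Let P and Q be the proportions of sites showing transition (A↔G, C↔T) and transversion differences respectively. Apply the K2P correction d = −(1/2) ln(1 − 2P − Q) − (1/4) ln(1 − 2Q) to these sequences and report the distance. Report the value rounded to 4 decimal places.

Mismatches occur at site 7 (A→C, transversion), site 14 (G→T, transversion), site 17 (G→A, transition), site 19 (C→G, transversion), site 21 (C→A, transversion), site 22 (T→G, transversion), site 23 (G→C, transversion), site 24 (G→A, transition), site 27 (A→G, transition).
Of the 9 differences, 3 transitions and 6 transversions over 27 sites: P = 3/27 = 0.111111, Q = 6/27 = 0.222222.
d = −0.5·ln(0.555556) − 0.25·ln(0.555556) = −0.5·(-0.587786) − 0.25·(-0.587786) = 0.4408.

0.4408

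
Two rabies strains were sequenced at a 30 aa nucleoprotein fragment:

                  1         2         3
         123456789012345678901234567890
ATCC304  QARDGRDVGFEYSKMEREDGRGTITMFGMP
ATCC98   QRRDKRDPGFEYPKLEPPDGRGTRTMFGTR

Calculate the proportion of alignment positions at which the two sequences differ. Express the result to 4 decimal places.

0.3333

Mismatches occur at site 2 (A↔R), site 5 (G↔K), site 8 (V↔P), site 13 (S↔P), site 15 (M↔L), site 17 (R↔P), site 18 (E↔P), site 24 (I↔R), site 29 (M↔T), site 30 (P↔R).
There are 10 differences over 30 sites, so p = 10/30 = 0.3333.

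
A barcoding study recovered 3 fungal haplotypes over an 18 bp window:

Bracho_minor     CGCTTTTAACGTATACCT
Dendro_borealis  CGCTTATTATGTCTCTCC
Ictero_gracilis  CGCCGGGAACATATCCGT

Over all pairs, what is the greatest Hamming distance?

11

Pairwise Hamming distances:
  Bracho_minor vs Dendro_borealis: 7
  Bracho_minor vs Ictero_gracilis: 7
  Dendro_borealis vs Ictero_gracilis: 11
The largest is 11, between Dendro_borealis and Ictero_gracilis.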